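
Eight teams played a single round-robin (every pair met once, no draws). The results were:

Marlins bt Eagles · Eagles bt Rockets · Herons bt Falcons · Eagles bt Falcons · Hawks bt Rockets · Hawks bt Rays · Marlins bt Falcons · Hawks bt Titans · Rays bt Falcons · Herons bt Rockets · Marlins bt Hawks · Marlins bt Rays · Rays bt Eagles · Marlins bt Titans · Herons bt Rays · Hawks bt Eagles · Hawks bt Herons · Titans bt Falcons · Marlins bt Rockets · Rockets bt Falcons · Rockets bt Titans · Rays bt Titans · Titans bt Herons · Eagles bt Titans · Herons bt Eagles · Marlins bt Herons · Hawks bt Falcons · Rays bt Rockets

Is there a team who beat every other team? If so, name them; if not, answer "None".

Marlins

Marlins has 7 wins out of 7 opponents — a perfect record.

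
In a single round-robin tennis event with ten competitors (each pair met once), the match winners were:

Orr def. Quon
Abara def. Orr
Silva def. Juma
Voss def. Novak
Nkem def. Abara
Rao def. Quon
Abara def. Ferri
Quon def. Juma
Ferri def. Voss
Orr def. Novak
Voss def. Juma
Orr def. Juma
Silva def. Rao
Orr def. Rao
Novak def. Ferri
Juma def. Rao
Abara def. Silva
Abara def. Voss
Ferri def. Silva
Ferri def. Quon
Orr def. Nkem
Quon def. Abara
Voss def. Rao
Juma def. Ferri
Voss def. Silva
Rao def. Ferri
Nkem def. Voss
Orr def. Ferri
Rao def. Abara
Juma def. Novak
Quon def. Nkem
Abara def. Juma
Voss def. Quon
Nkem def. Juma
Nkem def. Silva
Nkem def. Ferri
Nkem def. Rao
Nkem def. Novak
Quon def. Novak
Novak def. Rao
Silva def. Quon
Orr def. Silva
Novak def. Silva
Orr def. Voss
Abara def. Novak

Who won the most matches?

Win totals: Quon 4, Abara 6, Juma 3, Novak 3, Nkem 7, Orr 8, Ferri 3, Rao 3, Silva 3, Voss 5.
Orr leads with 8 wins (next highest: 7).

Orr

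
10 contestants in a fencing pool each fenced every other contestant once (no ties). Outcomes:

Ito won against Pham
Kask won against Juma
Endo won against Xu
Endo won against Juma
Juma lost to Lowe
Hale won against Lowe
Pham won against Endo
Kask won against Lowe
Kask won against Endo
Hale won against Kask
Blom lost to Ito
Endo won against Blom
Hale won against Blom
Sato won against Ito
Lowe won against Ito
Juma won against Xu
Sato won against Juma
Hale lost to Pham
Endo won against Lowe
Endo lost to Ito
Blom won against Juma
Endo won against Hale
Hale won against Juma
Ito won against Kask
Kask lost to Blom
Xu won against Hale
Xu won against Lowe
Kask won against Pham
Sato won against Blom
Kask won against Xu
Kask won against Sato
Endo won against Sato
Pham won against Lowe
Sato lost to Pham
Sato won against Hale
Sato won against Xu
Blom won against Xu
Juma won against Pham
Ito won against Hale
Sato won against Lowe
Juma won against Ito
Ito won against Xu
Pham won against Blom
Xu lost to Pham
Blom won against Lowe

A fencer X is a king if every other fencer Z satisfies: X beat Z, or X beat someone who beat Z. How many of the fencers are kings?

Xu cannot reach Sato, Pham, Endo in two steps.
Blom reaches everyone (king).
Lowe cannot reach Sato in two steps.
Kask reaches everyone (king).
Sato reaches everyone (king).
Juma reaches everyone (king).
Ito reaches everyone (king).
Pham reaches everyone (king).
Endo reaches everyone (king).
Hale reaches everyone (king).
Kings: Blom, Kask, Sato, Juma, Ito, Pham, Endo, Hale — 8.

8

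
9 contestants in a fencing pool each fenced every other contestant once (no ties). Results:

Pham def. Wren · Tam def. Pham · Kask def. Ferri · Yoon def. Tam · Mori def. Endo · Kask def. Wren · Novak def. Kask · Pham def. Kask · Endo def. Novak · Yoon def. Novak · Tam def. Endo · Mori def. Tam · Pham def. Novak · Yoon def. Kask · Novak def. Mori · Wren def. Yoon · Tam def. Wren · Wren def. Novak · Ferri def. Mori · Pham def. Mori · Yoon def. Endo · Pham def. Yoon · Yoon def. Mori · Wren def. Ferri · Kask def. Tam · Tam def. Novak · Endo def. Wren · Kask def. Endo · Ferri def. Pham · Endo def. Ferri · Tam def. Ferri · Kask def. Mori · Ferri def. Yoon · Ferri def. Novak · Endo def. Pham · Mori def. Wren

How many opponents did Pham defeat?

5

Pham's results: beat Yoon, Kask, Novak, Wren, Mori; lost to Endo, Tam, Ferri.
That is 5 wins.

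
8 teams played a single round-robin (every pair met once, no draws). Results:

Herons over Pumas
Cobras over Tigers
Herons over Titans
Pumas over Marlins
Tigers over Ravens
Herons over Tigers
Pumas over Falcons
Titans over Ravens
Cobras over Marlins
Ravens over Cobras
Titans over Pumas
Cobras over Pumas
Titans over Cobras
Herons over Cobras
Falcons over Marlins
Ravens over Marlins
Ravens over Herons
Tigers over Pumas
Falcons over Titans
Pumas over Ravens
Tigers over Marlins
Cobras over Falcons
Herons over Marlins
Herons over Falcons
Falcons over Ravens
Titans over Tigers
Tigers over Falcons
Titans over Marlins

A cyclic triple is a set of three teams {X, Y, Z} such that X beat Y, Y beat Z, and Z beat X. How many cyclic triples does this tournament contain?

10

Win totals: Titans 5, Tigers 4, Cobras 4, Pumas 3, Ravens 3, Herons 6, Marlins 0, Falcons 3.
A team with w wins dominates both others in C(w,2) triples; summing gives 10 + 6 + 6 + 3 + 3 + 15 + 0 + 3 = 46 transitive triples.
Total triples C(8,3) = 56, so cyclic triples = 56 − 46 = 10.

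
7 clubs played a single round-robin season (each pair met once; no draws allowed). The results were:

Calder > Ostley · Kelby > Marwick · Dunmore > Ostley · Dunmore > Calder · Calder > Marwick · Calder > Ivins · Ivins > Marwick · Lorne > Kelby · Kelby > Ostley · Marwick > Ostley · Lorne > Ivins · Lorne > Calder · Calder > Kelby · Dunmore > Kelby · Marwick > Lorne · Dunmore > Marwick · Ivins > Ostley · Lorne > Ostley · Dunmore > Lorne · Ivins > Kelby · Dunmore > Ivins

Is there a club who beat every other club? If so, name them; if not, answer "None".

Dunmore

Dunmore has 6 wins out of 6 opponents — a perfect record.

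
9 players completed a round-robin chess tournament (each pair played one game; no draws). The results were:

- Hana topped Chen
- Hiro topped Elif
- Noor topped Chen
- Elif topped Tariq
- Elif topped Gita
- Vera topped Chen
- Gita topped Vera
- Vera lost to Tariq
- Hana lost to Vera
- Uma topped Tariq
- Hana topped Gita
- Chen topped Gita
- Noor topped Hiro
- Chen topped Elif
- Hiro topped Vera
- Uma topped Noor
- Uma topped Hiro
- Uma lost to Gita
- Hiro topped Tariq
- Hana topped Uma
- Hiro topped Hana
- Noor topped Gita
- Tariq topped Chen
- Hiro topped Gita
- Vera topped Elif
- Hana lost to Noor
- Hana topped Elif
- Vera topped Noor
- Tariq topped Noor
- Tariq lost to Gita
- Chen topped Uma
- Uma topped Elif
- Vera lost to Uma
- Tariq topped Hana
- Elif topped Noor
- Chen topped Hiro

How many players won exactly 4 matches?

5

Win totals: Tariq 4, Hiro 5, Elif 3, Vera 4, Hana 4, Noor 4, Chen 4, Gita 3, Uma 5.
Exactly 4: Tariq, Vera, Hana, Noor, Chen — 5 players.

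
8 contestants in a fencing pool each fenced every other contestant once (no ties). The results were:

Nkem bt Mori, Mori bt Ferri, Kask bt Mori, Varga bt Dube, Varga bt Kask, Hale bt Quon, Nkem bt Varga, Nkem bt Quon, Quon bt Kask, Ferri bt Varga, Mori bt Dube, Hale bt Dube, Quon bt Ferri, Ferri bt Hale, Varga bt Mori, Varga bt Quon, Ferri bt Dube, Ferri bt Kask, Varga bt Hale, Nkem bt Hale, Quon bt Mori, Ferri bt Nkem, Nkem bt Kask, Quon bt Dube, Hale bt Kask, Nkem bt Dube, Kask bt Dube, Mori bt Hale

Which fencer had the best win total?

Win totals: Kask 2, Varga 5, Ferri 5, Hale 3, Mori 3, Quon 4, Nkem 6, Dube 0.
Nkem leads with 6 wins (next highest: 5).

Nkem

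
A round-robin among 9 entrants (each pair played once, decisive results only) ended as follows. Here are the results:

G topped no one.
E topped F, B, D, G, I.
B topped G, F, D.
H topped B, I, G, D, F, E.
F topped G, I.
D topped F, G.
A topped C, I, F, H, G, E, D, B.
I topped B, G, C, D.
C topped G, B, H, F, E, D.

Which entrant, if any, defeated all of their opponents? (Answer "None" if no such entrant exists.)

A

A has 8 wins out of 8 opponents — a perfect record.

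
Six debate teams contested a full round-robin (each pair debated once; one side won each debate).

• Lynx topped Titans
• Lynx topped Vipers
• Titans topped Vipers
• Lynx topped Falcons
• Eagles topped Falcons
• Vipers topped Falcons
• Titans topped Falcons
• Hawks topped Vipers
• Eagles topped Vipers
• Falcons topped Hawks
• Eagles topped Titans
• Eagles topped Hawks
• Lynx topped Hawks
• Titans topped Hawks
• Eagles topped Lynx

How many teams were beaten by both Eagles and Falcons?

Eagles beat: Vipers, Titans, Falcons, Lynx, Hawks.
Falcons beat: Hawks.
Both beat: Hawks — 1.

1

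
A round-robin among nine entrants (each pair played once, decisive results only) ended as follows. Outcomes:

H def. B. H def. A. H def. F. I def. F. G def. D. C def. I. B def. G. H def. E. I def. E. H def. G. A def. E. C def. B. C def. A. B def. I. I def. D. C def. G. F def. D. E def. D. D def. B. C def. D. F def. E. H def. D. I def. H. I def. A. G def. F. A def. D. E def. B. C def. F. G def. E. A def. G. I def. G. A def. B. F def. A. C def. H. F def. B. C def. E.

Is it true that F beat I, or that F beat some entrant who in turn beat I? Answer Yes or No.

Yes

F did not beat I directly.
F beat A, B, D, E. Of those, B beat I.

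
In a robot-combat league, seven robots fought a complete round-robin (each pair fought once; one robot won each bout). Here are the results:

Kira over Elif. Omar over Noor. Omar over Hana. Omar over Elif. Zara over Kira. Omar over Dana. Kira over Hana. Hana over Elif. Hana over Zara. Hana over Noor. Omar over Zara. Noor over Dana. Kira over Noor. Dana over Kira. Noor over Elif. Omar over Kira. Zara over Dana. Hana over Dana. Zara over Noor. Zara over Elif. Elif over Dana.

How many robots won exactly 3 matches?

Win totals: Kira 3, Elif 1, Omar 6, Noor 2, Zara 4, Hana 4, Dana 1.
Exactly 3: Kira — 1 robot.

1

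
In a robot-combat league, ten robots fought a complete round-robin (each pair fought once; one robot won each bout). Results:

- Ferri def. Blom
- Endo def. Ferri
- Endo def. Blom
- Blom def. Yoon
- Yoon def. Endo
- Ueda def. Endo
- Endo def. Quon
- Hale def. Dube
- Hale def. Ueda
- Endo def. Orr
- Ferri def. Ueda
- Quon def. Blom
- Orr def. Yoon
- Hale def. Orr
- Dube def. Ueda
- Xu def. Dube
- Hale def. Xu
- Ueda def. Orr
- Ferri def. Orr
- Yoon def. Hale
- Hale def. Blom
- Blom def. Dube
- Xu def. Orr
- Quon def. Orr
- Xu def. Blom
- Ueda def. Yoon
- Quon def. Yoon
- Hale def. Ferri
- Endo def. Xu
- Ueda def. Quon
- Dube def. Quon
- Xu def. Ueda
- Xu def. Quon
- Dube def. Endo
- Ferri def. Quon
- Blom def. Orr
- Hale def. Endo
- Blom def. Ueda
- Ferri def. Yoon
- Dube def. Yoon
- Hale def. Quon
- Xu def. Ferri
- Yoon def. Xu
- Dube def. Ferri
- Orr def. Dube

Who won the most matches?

Win totals: Dube 5, Yoon 3, Ferri 5, Xu 6, Hale 8, Endo 5, Quon 3, Orr 2, Blom 4, Ueda 4.
Hale leads with 8 wins (next highest: 6).

Hale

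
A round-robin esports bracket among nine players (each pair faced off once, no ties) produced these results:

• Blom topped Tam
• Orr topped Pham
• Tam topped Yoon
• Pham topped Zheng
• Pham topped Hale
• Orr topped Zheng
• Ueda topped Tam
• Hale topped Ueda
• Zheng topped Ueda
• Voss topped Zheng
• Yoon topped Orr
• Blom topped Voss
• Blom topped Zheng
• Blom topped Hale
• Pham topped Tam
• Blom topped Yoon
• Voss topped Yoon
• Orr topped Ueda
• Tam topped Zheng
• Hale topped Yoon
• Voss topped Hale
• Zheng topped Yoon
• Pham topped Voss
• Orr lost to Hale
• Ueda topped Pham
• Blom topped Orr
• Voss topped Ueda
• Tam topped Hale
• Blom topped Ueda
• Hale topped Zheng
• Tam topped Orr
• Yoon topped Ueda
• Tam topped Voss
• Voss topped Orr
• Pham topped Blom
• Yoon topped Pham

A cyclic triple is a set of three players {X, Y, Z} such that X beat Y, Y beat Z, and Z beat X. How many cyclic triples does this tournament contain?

Win totals: Blom 7, Ueda 2, Orr 3, Voss 5, Zheng 2, Hale 4, Tam 5, Yoon 3, Pham 5.
A player with w wins dominates both others in C(w,2) triples; summing gives 21 + 1 + 3 + 10 + 1 + 6 + 10 + 3 + 10 = 65 transitive triples.
Total triples C(9,3) = 84, so cyclic triples = 84 − 65 = 19.

19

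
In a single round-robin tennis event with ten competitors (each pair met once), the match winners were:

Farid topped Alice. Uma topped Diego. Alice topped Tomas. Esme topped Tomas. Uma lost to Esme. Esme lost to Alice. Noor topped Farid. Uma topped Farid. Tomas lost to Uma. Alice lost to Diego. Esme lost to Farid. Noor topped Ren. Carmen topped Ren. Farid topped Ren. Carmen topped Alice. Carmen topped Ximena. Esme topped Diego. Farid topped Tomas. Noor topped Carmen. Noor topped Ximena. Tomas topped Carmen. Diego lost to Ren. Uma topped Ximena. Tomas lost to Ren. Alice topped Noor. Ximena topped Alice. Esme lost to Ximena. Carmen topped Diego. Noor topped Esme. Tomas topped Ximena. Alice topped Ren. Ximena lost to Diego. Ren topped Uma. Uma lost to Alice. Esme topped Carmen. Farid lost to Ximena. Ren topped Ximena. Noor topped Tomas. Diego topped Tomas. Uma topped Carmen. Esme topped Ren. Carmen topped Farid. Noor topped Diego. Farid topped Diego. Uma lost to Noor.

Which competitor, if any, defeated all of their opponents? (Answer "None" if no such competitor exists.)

Highest win total is Noor with 8 (out of 9 possible).
Noor lost to Alice, so no competitor went undefeated.

None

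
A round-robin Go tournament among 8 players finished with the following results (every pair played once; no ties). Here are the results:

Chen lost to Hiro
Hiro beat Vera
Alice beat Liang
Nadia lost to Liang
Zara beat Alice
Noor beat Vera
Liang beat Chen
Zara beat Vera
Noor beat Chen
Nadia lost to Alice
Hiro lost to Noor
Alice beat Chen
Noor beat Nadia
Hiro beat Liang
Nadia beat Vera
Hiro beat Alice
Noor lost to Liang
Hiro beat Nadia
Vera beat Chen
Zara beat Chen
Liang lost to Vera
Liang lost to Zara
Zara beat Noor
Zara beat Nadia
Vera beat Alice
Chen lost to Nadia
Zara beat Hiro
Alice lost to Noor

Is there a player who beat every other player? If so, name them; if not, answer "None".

Zara

Zara has 7 wins out of 7 opponents — a perfect record.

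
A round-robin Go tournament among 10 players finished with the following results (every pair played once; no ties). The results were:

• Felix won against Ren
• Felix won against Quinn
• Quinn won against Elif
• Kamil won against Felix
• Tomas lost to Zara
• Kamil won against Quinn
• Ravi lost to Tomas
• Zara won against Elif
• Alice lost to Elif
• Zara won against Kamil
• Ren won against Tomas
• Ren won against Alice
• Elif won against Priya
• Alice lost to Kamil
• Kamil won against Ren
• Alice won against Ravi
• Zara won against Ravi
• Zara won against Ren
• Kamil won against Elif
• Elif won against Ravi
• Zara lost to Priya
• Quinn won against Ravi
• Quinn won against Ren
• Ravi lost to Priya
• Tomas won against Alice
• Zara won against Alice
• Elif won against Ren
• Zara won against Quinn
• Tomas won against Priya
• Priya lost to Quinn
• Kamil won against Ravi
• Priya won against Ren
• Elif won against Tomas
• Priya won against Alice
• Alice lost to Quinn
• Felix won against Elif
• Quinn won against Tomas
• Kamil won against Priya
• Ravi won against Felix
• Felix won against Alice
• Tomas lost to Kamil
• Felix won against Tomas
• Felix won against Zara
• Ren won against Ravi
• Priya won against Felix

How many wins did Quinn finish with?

Quinn's results: beat Ren, Priya, Elif, Ravi, Tomas, Alice; lost to Felix, Kamil, Zara.
That is 6 wins.

6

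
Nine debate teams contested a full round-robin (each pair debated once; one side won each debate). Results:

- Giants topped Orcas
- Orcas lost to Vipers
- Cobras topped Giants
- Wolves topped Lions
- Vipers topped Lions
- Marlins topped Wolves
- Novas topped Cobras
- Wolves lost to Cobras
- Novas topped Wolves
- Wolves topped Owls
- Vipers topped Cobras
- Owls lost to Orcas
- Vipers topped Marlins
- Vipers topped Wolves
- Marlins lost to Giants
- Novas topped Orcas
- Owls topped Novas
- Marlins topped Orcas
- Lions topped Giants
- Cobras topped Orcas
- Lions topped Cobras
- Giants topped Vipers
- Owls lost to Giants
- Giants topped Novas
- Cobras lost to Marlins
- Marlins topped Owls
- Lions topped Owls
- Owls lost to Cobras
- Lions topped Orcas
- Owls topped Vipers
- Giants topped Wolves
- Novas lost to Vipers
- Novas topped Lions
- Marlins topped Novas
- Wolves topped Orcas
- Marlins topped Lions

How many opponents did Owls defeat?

2

Owls' results: beat Vipers, Novas; lost to Lions, Giants, Cobras, Marlins, Wolves, Orcas.
That is 2 wins.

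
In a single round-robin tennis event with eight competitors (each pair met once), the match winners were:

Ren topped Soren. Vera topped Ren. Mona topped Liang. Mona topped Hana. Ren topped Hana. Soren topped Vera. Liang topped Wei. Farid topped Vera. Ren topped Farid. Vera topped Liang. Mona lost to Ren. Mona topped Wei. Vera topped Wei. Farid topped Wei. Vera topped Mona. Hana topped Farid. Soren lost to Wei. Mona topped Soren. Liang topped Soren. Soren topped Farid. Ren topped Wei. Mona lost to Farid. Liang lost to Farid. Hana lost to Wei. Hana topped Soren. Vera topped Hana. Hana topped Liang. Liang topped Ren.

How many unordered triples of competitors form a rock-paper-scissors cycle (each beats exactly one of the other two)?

16

Win totals: Vera 5, Mona 4, Hana 3, Soren 2, Liang 3, Wei 2, Farid 4, Ren 5.
A competitor with w wins dominates both others in C(w,2) triples; summing gives 10 + 6 + 3 + 1 + 3 + 1 + 6 + 10 = 40 transitive triples.
Total triples C(8,3) = 56, so cyclic triples = 56 − 40 = 16.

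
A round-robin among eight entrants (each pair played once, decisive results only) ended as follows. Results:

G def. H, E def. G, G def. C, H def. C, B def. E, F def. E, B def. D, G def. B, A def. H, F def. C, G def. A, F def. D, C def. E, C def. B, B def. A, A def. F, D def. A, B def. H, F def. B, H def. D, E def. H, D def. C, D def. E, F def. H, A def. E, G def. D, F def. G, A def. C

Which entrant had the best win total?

Win totals: A 4, B 4, C 2, D 3, E 2, F 6, G 5, H 2.
F leads with 6 wins (next highest: 5).

F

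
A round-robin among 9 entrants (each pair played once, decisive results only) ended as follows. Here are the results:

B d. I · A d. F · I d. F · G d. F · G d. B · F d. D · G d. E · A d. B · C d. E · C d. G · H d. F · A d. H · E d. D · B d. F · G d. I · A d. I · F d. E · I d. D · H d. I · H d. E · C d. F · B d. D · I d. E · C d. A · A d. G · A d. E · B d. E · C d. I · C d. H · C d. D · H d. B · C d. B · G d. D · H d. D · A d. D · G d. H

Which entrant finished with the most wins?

C

Win totals: A 7, B 4, C 8, D 0, E 1, F 2, G 6, H 5, I 3.
C leads with 8 wins (next highest: 7).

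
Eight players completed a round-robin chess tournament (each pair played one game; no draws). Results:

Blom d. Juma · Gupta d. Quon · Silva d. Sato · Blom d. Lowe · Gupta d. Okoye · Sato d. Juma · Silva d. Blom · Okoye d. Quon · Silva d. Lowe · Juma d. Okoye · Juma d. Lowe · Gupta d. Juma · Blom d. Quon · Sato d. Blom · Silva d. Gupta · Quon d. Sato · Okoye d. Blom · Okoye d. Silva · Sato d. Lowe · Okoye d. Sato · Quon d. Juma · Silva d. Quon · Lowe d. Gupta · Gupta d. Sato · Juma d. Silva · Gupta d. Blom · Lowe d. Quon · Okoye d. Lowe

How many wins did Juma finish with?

3

Juma's results: beat Lowe, Okoye, Silva; lost to Blom, Sato, Quon, Gupta.
That is 3 wins.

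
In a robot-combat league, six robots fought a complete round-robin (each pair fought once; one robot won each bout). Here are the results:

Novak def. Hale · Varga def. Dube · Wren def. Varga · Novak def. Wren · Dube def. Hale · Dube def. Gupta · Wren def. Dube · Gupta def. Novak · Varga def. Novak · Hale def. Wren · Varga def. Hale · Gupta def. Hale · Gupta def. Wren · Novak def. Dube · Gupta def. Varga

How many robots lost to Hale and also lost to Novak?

Hale beat: Wren.
Novak beat: Hale, Dube, Wren.
Both beat: Wren — 1.

1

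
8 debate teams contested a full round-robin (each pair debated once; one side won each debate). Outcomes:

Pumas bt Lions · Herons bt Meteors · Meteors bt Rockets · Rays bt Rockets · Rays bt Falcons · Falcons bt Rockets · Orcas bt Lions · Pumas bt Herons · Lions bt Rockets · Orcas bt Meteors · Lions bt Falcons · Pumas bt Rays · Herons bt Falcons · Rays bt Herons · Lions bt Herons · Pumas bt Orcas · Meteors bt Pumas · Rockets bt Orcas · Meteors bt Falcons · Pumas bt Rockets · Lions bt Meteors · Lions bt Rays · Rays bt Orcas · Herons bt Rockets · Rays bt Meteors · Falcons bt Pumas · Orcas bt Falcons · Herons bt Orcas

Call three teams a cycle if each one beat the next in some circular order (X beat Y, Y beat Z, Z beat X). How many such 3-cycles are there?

Win totals: Meteors 3, Falcons 2, Rays 5, Lions 5, Pumas 5, Orcas 3, Herons 4, Rockets 1.
A team with w wins dominates both others in C(w,2) triples; summing gives 3 + 1 + 10 + 10 + 10 + 3 + 6 + 0 = 43 transitive triples.
Total triples C(8,3) = 56, so cyclic triples = 56 − 43 = 13.

13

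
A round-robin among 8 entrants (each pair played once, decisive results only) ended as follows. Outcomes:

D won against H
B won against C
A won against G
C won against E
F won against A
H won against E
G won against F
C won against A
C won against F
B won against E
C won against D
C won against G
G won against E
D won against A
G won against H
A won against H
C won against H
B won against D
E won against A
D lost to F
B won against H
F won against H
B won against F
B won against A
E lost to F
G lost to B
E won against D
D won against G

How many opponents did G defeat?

3

G's results: beat E, F, H; lost to A, B, C, D.
That is 3 wins.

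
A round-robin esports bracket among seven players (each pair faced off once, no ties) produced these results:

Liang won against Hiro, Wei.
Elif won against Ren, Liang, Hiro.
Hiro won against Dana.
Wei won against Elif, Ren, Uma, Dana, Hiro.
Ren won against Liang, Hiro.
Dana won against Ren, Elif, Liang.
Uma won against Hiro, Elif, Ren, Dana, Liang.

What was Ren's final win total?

Ren's results: beat Liang, Hiro; lost to Elif, Dana, Uma, Wei.
That is 2 wins.

2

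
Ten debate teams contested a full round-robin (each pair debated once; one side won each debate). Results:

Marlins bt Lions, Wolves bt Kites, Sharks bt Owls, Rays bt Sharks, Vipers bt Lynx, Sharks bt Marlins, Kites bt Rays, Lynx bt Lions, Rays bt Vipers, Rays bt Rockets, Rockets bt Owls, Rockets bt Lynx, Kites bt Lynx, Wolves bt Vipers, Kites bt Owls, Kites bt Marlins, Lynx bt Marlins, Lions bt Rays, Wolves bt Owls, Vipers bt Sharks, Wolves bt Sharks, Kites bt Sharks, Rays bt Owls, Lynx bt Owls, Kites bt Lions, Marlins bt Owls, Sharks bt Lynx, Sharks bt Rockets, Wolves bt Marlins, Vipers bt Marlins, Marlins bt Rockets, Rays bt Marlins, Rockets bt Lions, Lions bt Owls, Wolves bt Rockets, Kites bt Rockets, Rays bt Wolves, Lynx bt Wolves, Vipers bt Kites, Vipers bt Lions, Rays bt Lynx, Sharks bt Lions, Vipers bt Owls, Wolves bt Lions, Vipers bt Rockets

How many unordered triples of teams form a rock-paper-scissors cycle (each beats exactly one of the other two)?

Win totals: Rays 7, Sharks 5, Kites 7, Wolves 7, Rockets 3, Lions 2, Lynx 4, Marlins 3, Owls 0, Vipers 7.
A team with w wins dominates both others in C(w,2) triples; summing gives 21 + 10 + 21 + 21 + 3 + 1 + 6 + 3 + 0 + 21 = 107 transitive triples.
Total triples C(10,3) = 120, so cyclic triples = 120 − 107 = 13.

13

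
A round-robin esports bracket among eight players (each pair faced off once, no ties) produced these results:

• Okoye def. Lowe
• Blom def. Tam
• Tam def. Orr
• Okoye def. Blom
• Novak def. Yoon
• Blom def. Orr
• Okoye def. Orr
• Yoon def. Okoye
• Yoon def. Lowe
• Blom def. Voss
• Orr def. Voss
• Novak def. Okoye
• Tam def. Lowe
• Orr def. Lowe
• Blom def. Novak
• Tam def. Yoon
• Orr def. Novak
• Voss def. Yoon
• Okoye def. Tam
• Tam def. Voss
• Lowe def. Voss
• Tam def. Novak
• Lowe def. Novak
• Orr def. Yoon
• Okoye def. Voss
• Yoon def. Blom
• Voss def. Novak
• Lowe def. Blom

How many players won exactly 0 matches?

Win totals: Yoon 3, Blom 4, Tam 5, Novak 2, Okoye 5, Lowe 3, Orr 4, Voss 2.
No player has exactly 0 wins.

0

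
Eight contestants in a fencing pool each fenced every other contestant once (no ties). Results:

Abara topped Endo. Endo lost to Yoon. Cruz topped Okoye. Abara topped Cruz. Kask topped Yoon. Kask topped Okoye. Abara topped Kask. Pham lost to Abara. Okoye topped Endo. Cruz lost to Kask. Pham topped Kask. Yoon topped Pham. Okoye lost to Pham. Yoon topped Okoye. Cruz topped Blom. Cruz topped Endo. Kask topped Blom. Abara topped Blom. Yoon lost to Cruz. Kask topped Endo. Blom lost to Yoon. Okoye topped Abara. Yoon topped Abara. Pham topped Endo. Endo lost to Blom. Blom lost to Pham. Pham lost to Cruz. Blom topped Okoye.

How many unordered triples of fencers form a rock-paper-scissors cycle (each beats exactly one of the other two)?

8

Win totals: Blom 2, Yoon 5, Abara 5, Pham 4, Endo 0, Kask 5, Okoye 2, Cruz 5.
A fencer with w wins dominates both others in C(w,2) triples; summing gives 1 + 10 + 10 + 6 + 0 + 10 + 1 + 10 = 48 transitive triples.
Total triples C(8,3) = 56, so cyclic triples = 56 − 48 = 8.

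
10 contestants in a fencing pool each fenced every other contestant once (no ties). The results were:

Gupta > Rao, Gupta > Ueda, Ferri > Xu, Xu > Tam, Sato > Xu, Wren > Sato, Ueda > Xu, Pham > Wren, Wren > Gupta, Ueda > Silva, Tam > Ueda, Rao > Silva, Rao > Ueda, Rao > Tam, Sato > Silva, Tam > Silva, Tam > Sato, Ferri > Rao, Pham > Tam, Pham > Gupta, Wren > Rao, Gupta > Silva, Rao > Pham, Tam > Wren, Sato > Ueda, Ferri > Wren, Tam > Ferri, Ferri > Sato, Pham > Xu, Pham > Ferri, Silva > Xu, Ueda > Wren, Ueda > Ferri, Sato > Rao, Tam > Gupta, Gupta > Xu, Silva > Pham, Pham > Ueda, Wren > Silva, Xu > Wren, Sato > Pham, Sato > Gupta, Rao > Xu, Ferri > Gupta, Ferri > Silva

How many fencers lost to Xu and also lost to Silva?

0

Xu beat: Tam, Wren.
Silva beat: Pham, Xu.
No one was beaten by both.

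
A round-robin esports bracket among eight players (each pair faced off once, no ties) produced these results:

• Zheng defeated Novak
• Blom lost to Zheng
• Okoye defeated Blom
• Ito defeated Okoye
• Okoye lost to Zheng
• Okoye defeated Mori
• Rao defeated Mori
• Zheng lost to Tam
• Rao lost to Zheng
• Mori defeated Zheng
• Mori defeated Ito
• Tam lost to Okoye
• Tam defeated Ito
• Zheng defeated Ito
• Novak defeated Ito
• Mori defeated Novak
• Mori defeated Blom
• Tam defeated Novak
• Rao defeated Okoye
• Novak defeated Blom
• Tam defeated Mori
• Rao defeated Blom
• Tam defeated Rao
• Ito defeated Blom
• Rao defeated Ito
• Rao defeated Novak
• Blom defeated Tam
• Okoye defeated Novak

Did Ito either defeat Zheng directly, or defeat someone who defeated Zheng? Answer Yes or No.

Ito did not beat Zheng directly.
Ito beat Blom, Okoye, but each of them lost to Zheng. No two-step path.

No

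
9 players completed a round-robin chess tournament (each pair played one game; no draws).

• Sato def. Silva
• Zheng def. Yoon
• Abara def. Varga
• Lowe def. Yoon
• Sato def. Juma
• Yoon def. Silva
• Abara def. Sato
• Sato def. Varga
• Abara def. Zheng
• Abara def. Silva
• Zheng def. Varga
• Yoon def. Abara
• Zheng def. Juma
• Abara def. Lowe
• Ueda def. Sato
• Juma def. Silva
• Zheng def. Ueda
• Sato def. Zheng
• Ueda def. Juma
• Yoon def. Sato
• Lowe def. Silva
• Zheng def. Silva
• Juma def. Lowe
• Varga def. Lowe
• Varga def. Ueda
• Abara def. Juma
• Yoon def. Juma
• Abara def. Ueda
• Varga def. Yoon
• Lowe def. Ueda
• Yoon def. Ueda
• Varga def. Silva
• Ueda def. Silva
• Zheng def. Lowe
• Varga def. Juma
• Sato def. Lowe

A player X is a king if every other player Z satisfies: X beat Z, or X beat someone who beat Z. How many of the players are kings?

3

Varga cannot reach Zheng in two steps.
Abara reaches everyone (king).
Yoon reaches everyone (king).
Lowe cannot reach Varga, Zheng in two steps.
Juma cannot reach Varga, Abara, Sato, Zheng in two steps.
Silva cannot reach Varga, Abara, Yoon, Lowe, Juma, Sato, Ueda, Zheng in two steps.
Sato cannot reach Abara in two steps.
Ueda cannot reach Abara, Yoon in two steps.
Zheng reaches everyone (king).
Kings: Abara, Yoon, Zheng — 3.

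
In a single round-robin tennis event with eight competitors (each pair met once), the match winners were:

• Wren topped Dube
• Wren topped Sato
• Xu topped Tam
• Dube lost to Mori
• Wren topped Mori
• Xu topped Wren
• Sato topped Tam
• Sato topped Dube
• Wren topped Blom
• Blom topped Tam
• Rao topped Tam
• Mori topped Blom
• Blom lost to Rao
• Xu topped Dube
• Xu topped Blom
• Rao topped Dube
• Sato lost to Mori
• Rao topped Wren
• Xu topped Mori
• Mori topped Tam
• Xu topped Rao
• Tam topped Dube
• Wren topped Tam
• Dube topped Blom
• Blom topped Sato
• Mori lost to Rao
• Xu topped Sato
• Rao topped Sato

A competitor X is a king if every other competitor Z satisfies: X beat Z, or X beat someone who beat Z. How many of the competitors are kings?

Wren cannot reach Rao, Xu in two steps.
Blom cannot reach Wren, Rao, Mori, Xu in two steps.
Rao cannot reach Xu in two steps.
Mori cannot reach Wren, Rao, Xu in two steps.
Xu reaches everyone (king).
Sato cannot reach Wren, Rao, Mori, Xu in two steps.
Dube cannot reach Wren, Rao, Mori, Xu in two steps.
Tam cannot reach Wren, Rao, Mori, Xu, Sato in two steps.
Kings: Xu — 1.

1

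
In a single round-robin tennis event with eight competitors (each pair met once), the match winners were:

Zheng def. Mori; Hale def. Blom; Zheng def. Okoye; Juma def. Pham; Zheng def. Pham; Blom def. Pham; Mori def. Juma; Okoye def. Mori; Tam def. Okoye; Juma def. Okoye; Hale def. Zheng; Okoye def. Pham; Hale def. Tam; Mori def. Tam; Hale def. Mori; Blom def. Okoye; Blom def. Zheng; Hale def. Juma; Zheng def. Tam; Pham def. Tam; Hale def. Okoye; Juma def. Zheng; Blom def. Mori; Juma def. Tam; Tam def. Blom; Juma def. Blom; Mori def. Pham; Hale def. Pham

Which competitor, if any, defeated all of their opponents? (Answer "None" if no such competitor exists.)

Hale has 7 wins out of 7 opponents — a perfect record.

Hale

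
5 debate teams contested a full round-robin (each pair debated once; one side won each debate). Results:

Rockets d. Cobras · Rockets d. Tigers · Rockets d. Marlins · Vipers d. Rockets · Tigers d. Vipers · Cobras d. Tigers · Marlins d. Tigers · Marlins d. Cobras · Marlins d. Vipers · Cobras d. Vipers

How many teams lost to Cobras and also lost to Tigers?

1

Cobras beat: Vipers, Tigers.
Tigers beat: Vipers.
Both beat: Vipers — 1.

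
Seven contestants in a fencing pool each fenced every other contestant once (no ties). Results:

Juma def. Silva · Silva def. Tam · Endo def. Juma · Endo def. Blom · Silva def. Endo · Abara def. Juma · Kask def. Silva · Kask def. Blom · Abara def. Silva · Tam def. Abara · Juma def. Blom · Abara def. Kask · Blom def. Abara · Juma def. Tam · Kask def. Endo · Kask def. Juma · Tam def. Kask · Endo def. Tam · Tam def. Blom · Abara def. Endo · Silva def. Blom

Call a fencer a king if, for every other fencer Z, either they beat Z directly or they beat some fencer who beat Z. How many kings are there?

Tam reaches everyone (king).
Juma reaches everyone (king).
Blom cannot reach Tam in two steps.
Silva reaches everyone (king).
Endo reaches everyone (king).
Abara reaches everyone (king).
Kask reaches everyone (king).
Kings: Tam, Juma, Silva, Endo, Abara, Kask — 6.

6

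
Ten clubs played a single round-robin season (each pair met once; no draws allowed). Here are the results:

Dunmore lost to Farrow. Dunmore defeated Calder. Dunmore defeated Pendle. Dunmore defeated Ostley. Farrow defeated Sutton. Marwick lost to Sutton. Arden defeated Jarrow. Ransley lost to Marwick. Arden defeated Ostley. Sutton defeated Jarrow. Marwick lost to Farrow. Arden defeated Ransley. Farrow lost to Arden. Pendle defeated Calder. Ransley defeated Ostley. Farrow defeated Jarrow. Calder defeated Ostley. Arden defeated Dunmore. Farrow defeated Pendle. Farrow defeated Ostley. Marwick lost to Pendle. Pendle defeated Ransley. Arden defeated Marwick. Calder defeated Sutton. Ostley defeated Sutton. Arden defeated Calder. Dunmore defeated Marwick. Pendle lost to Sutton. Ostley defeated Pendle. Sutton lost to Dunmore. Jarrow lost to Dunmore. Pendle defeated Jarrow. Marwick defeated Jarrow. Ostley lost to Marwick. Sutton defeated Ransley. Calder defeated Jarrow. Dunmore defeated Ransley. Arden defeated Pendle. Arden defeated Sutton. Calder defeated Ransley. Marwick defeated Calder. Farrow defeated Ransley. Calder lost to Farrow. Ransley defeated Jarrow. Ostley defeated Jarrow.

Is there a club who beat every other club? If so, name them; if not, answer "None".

Arden has 9 wins out of 9 opponents — a perfect record.

Arden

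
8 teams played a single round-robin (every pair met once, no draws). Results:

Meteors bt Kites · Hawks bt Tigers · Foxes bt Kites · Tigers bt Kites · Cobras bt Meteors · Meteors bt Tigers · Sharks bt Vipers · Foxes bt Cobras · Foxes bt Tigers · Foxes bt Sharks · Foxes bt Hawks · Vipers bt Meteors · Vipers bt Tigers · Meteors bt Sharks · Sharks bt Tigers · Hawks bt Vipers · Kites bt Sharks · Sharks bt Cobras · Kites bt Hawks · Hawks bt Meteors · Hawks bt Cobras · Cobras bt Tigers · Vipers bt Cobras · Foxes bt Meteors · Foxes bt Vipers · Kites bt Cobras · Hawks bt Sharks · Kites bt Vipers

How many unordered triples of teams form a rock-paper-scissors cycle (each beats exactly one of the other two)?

9

Win totals: Hawks 5, Sharks 3, Meteors 3, Kites 4, Foxes 7, Tigers 1, Vipers 3, Cobras 2.
A team with w wins dominates both others in C(w,2) triples; summing gives 10 + 3 + 3 + 6 + 21 + 0 + 3 + 1 = 47 transitive triples.
Total triples C(8,3) = 56, so cyclic triples = 56 − 47 = 9.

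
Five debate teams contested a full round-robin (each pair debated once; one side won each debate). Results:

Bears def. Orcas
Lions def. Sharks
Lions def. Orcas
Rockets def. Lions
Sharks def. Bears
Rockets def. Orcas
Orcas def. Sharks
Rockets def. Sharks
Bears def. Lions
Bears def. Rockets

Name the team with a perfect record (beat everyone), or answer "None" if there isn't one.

Highest win total is Rockets with 3 (out of 4 possible).
Rockets lost to Bears, so no team went undefeated.

None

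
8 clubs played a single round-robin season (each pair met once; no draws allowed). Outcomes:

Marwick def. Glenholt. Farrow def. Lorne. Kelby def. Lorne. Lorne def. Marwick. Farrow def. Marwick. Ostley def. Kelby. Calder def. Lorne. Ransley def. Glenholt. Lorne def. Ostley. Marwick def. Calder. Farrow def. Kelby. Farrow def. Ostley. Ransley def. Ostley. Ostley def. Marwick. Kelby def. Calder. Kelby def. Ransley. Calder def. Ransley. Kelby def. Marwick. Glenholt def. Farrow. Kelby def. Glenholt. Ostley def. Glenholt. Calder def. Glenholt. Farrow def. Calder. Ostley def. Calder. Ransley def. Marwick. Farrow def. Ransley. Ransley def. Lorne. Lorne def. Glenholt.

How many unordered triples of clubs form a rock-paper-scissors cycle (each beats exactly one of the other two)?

Win totals: Glenholt 1, Calder 3, Ostley 4, Marwick 2, Farrow 6, Lorne 3, Ransley 4, Kelby 5.
A club with w wins dominates both others in C(w,2) triples; summing gives 0 + 3 + 6 + 1 + 15 + 3 + 6 + 10 = 44 transitive triples.
Total triples C(8,3) = 56, so cyclic triples = 56 − 44 = 12.

12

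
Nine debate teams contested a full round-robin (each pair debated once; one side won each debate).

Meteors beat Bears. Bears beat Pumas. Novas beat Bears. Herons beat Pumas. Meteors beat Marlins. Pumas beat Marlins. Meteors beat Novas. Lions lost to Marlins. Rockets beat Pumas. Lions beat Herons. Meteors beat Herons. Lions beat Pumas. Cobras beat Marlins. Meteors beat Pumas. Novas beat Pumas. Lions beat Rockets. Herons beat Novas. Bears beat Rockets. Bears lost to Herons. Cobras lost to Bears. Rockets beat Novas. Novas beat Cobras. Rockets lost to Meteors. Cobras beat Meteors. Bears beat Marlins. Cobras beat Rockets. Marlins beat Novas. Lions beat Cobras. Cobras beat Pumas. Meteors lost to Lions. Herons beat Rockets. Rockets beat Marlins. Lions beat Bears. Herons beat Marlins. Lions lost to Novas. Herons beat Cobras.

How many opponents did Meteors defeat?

6

Meteors' results: beat Herons, Rockets, Marlins, Bears, Pumas, Novas; lost to Lions, Cobras.
That is 6 wins.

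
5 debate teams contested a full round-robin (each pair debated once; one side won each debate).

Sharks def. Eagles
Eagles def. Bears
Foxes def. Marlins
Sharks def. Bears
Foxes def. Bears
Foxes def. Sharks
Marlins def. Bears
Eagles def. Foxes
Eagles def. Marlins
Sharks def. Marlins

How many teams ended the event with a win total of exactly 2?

0

Win totals: Marlins 1, Bears 0, Foxes 3, Sharks 3, Eagles 3.
No team has exactly 2 wins.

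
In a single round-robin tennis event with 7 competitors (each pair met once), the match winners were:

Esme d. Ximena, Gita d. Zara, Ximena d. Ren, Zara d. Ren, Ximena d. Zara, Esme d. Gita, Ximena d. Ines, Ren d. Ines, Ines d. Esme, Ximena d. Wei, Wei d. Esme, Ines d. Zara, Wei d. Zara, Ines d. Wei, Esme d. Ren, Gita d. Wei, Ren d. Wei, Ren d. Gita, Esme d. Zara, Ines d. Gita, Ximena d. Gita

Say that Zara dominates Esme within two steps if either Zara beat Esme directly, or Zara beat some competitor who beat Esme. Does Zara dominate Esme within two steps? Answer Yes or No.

No

Zara did not beat Esme directly.
Zara beat Ren, but each of them lost to Esme. No two-step path.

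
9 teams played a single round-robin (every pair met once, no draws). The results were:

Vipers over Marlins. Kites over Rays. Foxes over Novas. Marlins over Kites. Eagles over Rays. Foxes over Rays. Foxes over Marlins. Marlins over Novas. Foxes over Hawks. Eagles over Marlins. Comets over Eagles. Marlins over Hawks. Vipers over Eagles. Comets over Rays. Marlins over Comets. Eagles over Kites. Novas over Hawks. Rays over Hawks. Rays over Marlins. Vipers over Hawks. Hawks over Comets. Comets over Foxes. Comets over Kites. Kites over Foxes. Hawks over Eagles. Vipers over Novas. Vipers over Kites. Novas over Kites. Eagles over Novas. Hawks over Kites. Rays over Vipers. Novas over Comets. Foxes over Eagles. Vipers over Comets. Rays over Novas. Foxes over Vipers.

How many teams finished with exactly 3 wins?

2

Win totals: Hawks 3, Eagles 4, Kites 2, Foxes 6, Rays 4, Comets 4, Marlins 4, Novas 3, Vipers 6.
Exactly 3: Hawks, Novas — 2 teams.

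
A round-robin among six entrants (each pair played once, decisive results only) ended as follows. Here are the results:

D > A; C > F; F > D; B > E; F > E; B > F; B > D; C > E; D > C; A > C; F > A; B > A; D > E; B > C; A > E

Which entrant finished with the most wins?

B

Win totals: A 2, B 5, C 2, D 3, E 0, F 3.
B leads with 5 wins (next highest: 3).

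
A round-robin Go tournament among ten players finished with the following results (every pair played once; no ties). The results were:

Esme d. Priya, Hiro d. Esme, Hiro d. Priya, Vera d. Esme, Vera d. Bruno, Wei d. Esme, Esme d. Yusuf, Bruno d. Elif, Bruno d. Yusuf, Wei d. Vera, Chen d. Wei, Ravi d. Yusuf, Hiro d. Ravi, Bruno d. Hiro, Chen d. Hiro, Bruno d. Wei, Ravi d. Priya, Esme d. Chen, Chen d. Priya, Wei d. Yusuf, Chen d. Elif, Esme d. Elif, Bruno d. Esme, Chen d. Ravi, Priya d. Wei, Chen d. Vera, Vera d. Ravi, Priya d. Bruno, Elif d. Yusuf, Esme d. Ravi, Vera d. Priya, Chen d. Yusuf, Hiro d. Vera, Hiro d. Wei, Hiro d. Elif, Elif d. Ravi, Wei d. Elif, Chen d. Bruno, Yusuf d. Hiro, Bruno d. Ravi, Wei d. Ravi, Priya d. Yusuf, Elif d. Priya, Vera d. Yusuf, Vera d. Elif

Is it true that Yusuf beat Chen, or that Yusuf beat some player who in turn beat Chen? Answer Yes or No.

Yusuf did not beat Chen directly.
Yusuf beat Hiro, but each of them lost to Chen. No two-step path.

No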